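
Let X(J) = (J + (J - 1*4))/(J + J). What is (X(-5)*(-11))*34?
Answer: -2618/5 ≈ -523.60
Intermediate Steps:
X(J) = (-4 + 2*J)/(2*J) (X(J) = (J + (J - 4))/((2*J)) = (J + (-4 + J))*(1/(2*J)) = (-4 + 2*J)*(1/(2*J)) = (-4 + 2*J)/(2*J))
(X(-5)*(-11))*34 = (((-2 - 5)/(-5))*(-11))*34 = (-⅕*(-7)*(-11))*34 = ((7/5)*(-11))*34 = -77/5*34 = -2618/5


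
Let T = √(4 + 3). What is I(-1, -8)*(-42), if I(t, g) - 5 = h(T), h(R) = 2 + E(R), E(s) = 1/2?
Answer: -315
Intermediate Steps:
T = √7 ≈ 2.6458
E(s) = ½
h(R) = 5/2 (h(R) = 2 + ½ = 5/2)
I(t, g) = 15/2 (I(t, g) = 5 + 5/2 = 15/2)
I(-1, -8)*(-42) = (15/2)*(-42) = -315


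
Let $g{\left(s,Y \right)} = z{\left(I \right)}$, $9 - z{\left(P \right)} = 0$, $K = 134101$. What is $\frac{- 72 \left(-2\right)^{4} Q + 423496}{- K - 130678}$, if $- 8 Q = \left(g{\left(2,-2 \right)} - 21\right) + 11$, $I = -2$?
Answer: $- \frac{423352}{264779} \approx -1.5989$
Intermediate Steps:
$z{\left(P \right)} = 9$ ($z{\left(P \right)} = 9 - 0 = 9 + 0 = 9$)
$g{\left(s,Y \right)} = 9$
$Q = \frac{1}{8}$ ($Q = - \frac{\left(9 - 21\right) + 11}{8} = - \frac{-12 + 11}{8} = \left(- \frac{1}{8}\right) \left(-1\right) = \frac{1}{8} \approx 0.125$)
$\frac{- 72 \left(-2\right)^{4} Q + 423496}{- K - 130678} = \frac{- 72 \left(-2\right)^{4} \cdot \frac{1}{8} + 423496}{\left(-1\right) 134101 - 130678} = \frac{\left(-72\right) 16 \cdot \frac{1}{8} + 423496}{-134101 - 130678} = \frac{\left(-1152\right) \frac{1}{8} + 423496}{-264779} = \left(-144 + 423496\right) \left(- \frac{1}{264779}\right) = 423352 \left(- \frac{1}{264779}\right) = - \frac{423352}{264779}$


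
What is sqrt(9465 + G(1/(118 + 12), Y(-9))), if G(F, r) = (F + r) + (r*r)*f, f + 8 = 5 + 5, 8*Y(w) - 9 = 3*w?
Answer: sqrt(640366870)/260 ≈ 97.329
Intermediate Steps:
Y(w) = 9/8 + 3*w/8 (Y(w) = 9/8 + (3*w)/8 = 9/8 + 3*w/8)
f = 2 (f = -8 + (5 + 5) = -8 + 10 = 2)
G(F, r) = F + r + 2*r**2 (G(F, r) = (F + r) + (r*r)*2 = (F + r) + r**2*2 = (F + r) + 2*r**2 = F + r + 2*r**2)
sqrt(9465 + G(1/(118 + 12), Y(-9))) = sqrt(9465 + (1/(118 + 12) + (9/8 + (3/8)*(-9)) + 2*(9/8 + (3/8)*(-9))**2)) = sqrt(9465 + (1/130 + (9/8 - 27/8) + 2*(9/8 - 27/8)**2)) = sqrt(9465 + (1/130 - 9/4 + 2*(-9/4)**2)) = sqrt(9465 + (1/130 - 9/4 + 2*(81/16))) = sqrt(9465 + (1/130 - 9/4 + 81/8)) = sqrt(9465 + 4099/520) = sqrt(4925899/520) = sqrt(640366870)/260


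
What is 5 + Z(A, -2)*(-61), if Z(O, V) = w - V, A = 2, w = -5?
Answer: 188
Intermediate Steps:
Z(O, V) = -5 - V
5 + Z(A, -2)*(-61) = 5 + (-5 - 1*(-2))*(-61) = 5 + (-5 + 2)*(-61) = 5 - 3*(-61) = 5 + 183 = 188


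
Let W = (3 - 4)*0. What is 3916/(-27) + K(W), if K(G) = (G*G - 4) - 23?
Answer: -4645/27 ≈ -172.04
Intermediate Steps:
W = 0 (W = -1*0 = 0)
K(G) = -27 + G² (K(G) = (G² - 4) - 23 = (-4 + G²) - 23 = -27 + G²)
3916/(-27) + K(W) = 3916/(-27) + (-27 + 0²) = 3916*(-1/27) + (-27 + 0) = -3916/27 - 27 = -4645/27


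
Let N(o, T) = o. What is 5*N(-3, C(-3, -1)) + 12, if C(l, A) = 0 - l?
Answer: -3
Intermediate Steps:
C(l, A) = -l
5*N(-3, C(-3, -1)) + 12 = 5*(-3) + 12 = -15 + 12 = -3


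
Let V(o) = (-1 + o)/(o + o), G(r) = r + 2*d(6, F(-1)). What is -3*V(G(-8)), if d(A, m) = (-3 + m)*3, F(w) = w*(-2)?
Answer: -45/28 ≈ -1.6071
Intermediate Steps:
F(w) = -2*w
d(A, m) = -9 + 3*m
G(r) = -6 + r (G(r) = r + 2*(-9 + 3*(-2*(-1))) = r + 2*(-9 + 3*2) = r + 2*(-9 + 6) = r + 2*(-3) = r - 6 = -6 + r)
V(o) = (-1 + o)/(2*o) (V(o) = (-1 + o)/((2*o)) = (-1 + o)*(1/(2*o)) = (-1 + o)/(2*o))
-3*V(G(-8)) = -3*(-1 + (-6 - 8))/(2*(-6 - 8)) = -3*(-1 - 14)/(2*(-14)) = -3*(-1)*(-15)/(2*14) = -3*15/28 = -45/28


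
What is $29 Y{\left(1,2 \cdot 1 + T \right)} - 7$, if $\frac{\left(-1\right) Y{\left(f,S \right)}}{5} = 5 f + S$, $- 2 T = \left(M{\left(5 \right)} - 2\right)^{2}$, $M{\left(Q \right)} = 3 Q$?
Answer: $\frac{22461}{2} \approx 11231.0$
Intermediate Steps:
$T = - \frac{169}{2}$ ($T = - \frac{\left(3 \cdot 5 - 2\right)^{2}}{2} = - \frac{\left(15 - 2\right)^{2}}{2} = - \frac{13^{2}}{2} = \left(- \frac{1}{2}\right) 169 = - \frac{169}{2} \approx -84.5$)
$Y{\left(f,S \right)} = - 25 f - 5 S$ ($Y{\left(f,S \right)} = - 5 \left(5 f + S\right) = - 5 \left(S + 5 f\right) = - 25 f - 5 S$)
$29 Y{\left(1,2 \cdot 1 + T \right)} - 7 = 29 \left(\left(-25\right) 1 - 5 \left(2 \cdot 1 - \frac{169}{2}\right)\right) - 7 = 29 \left(-25 - 5 \left(2 - \frac{169}{2}\right)\right) - 7 = 29 \left(-25 - - \frac{825}{2}\right) - 7 = 29 \left(-25 + \frac{825}{2}\right) - 7 = 29 \cdot \frac{775}{2} - 7 = \frac{22475}{2} - 7 = \frac{22461}{2}$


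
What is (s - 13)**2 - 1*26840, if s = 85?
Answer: -21656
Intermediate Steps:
(s - 13)**2 - 1*26840 = (85 - 13)**2 - 1*26840 = 72**2 - 26840 = 5184 - 26840 = -21656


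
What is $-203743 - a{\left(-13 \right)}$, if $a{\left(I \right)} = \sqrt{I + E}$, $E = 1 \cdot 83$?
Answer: $-203743 - \sqrt{70} \approx -2.0375 \cdot 10^{5}$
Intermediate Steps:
$E = 83$
$a{\left(I \right)} = \sqrt{83 + I}$ ($a{\left(I \right)} = \sqrt{I + 83} = \sqrt{83 + I}$)
$-203743 - a{\left(-13 \right)} = -203743 - \sqrt{83 - 13} = -203743 - \sqrt{70}$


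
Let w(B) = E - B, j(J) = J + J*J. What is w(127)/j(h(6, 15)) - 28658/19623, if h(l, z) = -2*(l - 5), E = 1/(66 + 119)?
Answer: -235813111/3630255 ≈ -64.958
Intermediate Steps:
E = 1/185 ≈ 0.0054054
h(l, z) = 10 - 2*l (h(l, z) = -2*(-5 + l) = 10 - 2*l)
j(J) = J + J²
w(B) = 1/185 - B
w(127)/j(h(6, 15)) - 28658/19623 = (1/185 - 1*127)/(((10 - 2*6)*(1 + (10 - 2*6)))) - 28658/19623 = (1/185 - 127)/(((10 - 12)*(1 + (10 - 12)))) - 28658*1/19623 = -23494*(-1/(2*(1 - 2)))/185 - 28658/19623 = -23494/(185*((-2*(-1)))) - 28658/19623 = -23494/185/2 - 28658/19623 = -23494/185*½ - 28658/19623 = -11747/185 - 28658/19623 = -235813111/3630255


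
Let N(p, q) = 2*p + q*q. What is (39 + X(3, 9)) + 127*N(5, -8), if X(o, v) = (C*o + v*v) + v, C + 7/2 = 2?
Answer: 19045/2 ≈ 9522.5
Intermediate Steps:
C = -3/2 (C = -7/2 + 2 = -3/2 ≈ -1.5000)
X(o, v) = v + v² - 3*o/2 (X(o, v) = (-3*o/2 + v*v) + v = (-3*o/2 + v²) + v = (v² - 3*o/2) + v = v + v² - 3*o/2)
N(p, q) = q² + 2*p (N(p, q) = 2*p + q² = q² + 2*p)
(39 + X(3, 9)) + 127*N(5, -8) = (39 + (9 + 9² - 3/2*3)) + 127*((-8)² + 2*5) = (39 + (9 + 81 - 9/2)) + 127*(64 + 10) = (39 + 171/2) + 127*74 = 249/2 + 9398 = 19045/2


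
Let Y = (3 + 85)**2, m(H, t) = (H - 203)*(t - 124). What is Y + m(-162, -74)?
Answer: 80014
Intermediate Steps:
m(H, t) = (-203 + H)*(-124 + t)
Y = 7744 (Y = 88**2 = 7744)
Y + m(-162, -74) = 7744 + (25172 - 203*(-74) - 124*(-162) - 162*(-74)) = 7744 + (25172 + 15022 + 20088 + 11988) = 7744 + 72270 = 80014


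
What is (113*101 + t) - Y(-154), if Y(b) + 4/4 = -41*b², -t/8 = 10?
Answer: 983690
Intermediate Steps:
t = -80 (t = -8*10 = -80)
Y(b) = -1 - 41*b²
(113*101 + t) - Y(-154) = (113*101 - 80) - (-1 - 41*(-154)²) = (11413 - 80) - (-1 - 41*23716) = 11333 - (-1 - 972356) = 11333 - 1*(-972357) = 11333 + 972357 = 983690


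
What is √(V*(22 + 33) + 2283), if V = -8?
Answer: √1843 ≈ 42.930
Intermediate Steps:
√(V*(22 + 33) + 2283) = √(-8*(22 + 33) + 2283) = √(-8*55 + 2283) = √(-440 + 2283) = √1843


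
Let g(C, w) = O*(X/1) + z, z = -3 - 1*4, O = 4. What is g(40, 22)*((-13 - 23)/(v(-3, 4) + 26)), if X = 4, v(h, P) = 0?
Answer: -162/13 ≈ -12.462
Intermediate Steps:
z = -7 (z = -3 - 4 = -7)
g(C, w) = 9 (g(C, w) = 4*(4/1) - 7 = 4*(4*1) - 7 = 4*4 - 7 = 16 - 7 = 9)
g(40, 22)*((-13 - 23)/(v(-3, 4) + 26)) = 9*((-13 - 23)/(0 + 26)) = 9*(-36/26) = 9*(-36*1/26) = 9*(-18/13) = -162/13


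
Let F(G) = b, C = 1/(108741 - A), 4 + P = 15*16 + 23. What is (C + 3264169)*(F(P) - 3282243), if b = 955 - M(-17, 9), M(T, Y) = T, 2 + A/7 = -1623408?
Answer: -122878812150686555460/11472611 ≈ -1.0711e+13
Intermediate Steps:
A = -11363870 (A = -14 + 7*(-1623408) = -14 - 11363856 = -11363870)
P = 259 (P = -4 + (15*16 + 23) = -4 + (240 + 23) = -4 + 263 = 259)
C = 1/11472611 (C = 1/(108741 - 1*(-11363870)) = 1/(108741 + 11363870) = 1/11472611 ≈ 8.7164e-8)
b = 972 (b = 955 - 1*(-17) = 955 + 17 = 972)
F(G) = 972
(C + 3264169)*(F(P) - 3282243) = (1/11472611 + 3264169)*(972 - 3282243) = (37448541175260/11472611)*(-3281271) = -122878812150686555460/11472611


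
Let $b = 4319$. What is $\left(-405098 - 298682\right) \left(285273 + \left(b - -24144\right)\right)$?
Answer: $-220801122080$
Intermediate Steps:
$\left(-405098 - 298682\right) \left(285273 + \left(b - -24144\right)\right) = \left(-405098 - 298682\right) \left(285273 + \left(4319 - -24144\right)\right) = - 703780 \left(285273 + \left(4319 + 24144\right)\right) = - 703780 \left(285273 + 28463\right) = \left(-703780\right) 313736 = -220801122080$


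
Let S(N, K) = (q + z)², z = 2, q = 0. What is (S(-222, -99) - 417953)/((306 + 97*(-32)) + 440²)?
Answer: -417949/190802 ≈ -2.1905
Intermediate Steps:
S(N, K) = 4 (S(N, K) = (0 + 2)² = 2² = 4)
(S(-222, -99) - 417953)/((306 + 97*(-32)) + 440²) = (4 - 417953)/((306 + 97*(-32)) + 440²) = -417949/((306 - 3104) + 193600) = -417949/(-2798 + 193600) = -417949/190802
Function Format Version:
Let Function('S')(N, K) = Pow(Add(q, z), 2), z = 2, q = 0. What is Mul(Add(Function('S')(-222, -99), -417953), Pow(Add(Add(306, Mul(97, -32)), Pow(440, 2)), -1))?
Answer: Rational(-417949, 190802) ≈ -2.1905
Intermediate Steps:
Function('S')(N, K) = 4 (Function('S')(N, K) = Pow(Add(0, 2), 2) = Pow(2, 2) = 4)
Mul(Add(Function('S')(-222, -99), -417953), Pow(Add(Add(306, Mul(97, -32)), Pow(440, 2)), -1)) = Mul(Add(4, -417953), Pow(Add(Add(306, Mul(97, -32)), Pow(440, 2)), -1)) = Mul(-417949, Pow(Add(Add(306, -3104), 193600), -1)) = Mul(-417949, Pow(Add(-2798, 193600), -1)) = Mul(-417949, Pow(190802, -1)) = Mul(-417949, Rational(1, 190802)) = Rational(-417949, 190802)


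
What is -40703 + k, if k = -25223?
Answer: -65926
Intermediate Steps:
-40703 + k = -40703 - 25223 = -65926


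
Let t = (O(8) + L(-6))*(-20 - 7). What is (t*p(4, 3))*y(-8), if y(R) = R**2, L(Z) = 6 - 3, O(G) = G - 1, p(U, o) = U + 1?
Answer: -86400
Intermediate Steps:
p(U, o) = 1 + U
O(G) = -1 + G
L(Z) = 3
t = -270 (t = ((-1 + 8) + 3)*(-20 - 7) = (7 + 3)*(-27) = 10*(-27) = -270)
(t*p(4, 3))*y(-8) = -270*(1 + 4)*(-8)**2 = -270*5*64 = -1350*64 = -86400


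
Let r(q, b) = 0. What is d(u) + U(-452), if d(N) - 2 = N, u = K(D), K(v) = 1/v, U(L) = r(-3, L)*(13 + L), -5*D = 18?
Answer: 31/18 ≈ 1.7222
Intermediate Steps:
D = -18/5 (D = -1/5*18 = -18/5 ≈ -3.6000)
U(L) = 0 (U(L) = 0*(13 + L) = 0)
u = -5/18 (u = 1/(-18/5) = -5/18 ≈ -0.27778)
d(N) = 2 + N
d(u) + U(-452) = (2 - 5/18) + 0 = 31/18 + 0 = 31/18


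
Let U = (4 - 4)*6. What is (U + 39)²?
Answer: 1521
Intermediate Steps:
U = 0 (U = 0*6 = 0)
(U + 39)² = (0 + 39)² = 39² = 1521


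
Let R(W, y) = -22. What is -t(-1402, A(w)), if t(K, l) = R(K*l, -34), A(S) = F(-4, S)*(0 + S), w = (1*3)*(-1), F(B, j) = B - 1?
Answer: 22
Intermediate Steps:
F(B, j) = -1 + B
w = -3 (w = 3*(-1) = -3)
A(S) = -5*S (A(S) = (-1 - 4)*(0 + S) = -5*S)
t(K, l) = -22
-t(-1402, A(w)) = -1*(-22) = 22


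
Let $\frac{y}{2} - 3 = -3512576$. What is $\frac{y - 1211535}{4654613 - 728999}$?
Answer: $- \frac{8236681}{3925614} \approx -2.0982$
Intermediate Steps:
$y = -7025146$ ($y = 6 + 2 \left(-3512576\right) = 6 - 7025152 = -7025146$)
$\frac{y - 1211535}{4654613 - 728999} = \frac{-7025146 - 1211535}{4654613 - 728999} = - \frac{8236681}{3925614}$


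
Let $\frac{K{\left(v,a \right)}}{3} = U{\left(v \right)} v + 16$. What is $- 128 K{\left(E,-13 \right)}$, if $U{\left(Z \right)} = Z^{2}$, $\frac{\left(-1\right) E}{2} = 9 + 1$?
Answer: $3065856$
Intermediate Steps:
$E = -20$ ($E = - 2 \left(9 + 1\right) = \left(-2\right) 10 = -20$)
$K{\left(v,a \right)} = 48 + 3 v^{3}$ ($K{\left(v,a \right)} = 3 \left(v^{2} v + 16\right) = 3 \left(v^{3} + 16\right) = 3 \left(16 + v^{3}\right) = 48 + 3 v^{3}$)
$- 128 K{\left(E,-13 \right)} = - 128 \left(48 + 3 \left(-20\right)^{3}\right) = - 128 \left(48 + 3 \left(-8000\right)\right) = - 128 \left(48 - 24000\right) = \left(-128\right) \left(-23952\right) = 3065856$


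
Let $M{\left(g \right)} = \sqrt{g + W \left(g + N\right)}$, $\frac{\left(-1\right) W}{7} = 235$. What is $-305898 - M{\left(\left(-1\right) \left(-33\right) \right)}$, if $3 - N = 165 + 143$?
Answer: $-305898 - \sqrt{447473} \approx -3.0657 \cdot 10^{5}$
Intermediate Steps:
$N = -305$ ($N = 3 - \left(165 + 143\right) = 3 - 308 = -305$)
$W = -1645$ ($W = \left(-7\right) 235 = -1645$)
$M{\left(g \right)} = \sqrt{501725 - 1644 g}$ ($M{\left(g \right)} = \sqrt{g - 1645 \left(g - 305\right)} = \sqrt{g - 1645 \left(-305 + g\right)} = \sqrt{g - \left(-501725 + 1645 g\right)} = \sqrt{501725 - 1644 g}$)
$-305898 - M{\left(\left(-1\right) \left(-33\right) \right)} = -305898 - \sqrt{501725 - 1644 \left(\left(-1\right) \left(-33\right)\right)} = -305898 - \sqrt{501725 - 54252} = -305898 - \sqrt{447473}$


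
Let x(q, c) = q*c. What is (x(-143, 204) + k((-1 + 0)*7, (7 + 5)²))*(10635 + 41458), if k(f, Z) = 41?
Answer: -1517521183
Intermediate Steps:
x(q, c) = c*q
(x(-143, 204) + k((-1 + 0)*7, (7 + 5)²))*(10635 + 41458) = (204*(-143) + 41)*(10635 + 41458) = (-29172 + 41)*52093 = -29131*52093 = -1517521183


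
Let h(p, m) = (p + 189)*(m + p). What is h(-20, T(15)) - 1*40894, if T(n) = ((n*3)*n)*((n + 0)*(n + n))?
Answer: 51289476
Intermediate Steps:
T(n) = 6*n⁴ (T(n) = ((3*n)*n)*(n*(2*n)) = (3*n²)*(2*n²) = 6*n⁴)
h(p, m) = (189 + p)*(m + p)
h(-20, T(15)) - 1*40894 = ((-20)² + 189*(6*15⁴) + 189*(-20) + (6*15⁴)*(-20)) - 1*40894 = (400 + 189*(6*50625) - 3780 + (6*50625)*(-20)) - 40894 = (400 + 189*303750 - 3780 + 303750*(-20)) - 40894 = (400 + 57408750 - 3780 - 6075000) - 40894 = 51330370 - 40894 = 51289476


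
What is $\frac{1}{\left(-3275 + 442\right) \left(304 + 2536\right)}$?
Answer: $- \frac{1}{8045720} \approx -1.2429 \cdot 10^{-7}$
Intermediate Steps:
$\frac{1}{\left(-3275 + 442\right) \left(304 + 2536\right)} = \frac{1}{\left(-2833\right) 2840} = \frac{1}{-8045720} = - \frac{1}{8045720}$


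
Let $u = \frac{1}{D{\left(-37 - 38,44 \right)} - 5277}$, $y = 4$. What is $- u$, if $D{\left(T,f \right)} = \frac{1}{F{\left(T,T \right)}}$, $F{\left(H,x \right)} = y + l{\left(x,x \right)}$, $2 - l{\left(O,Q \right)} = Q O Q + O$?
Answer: $\frac{421956}{2226661811} \approx 0.0001895$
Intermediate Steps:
$l{\left(O,Q \right)} = 2 - O - O Q^{2}$ ($l{\left(O,Q \right)} = 2 - \left(Q O Q + O\right) = 2 - \left(O Q Q + O\right) = 2 - \left(O Q^{2} + O\right) = 2 - \left(O + O Q^{2}\right) = 2 - O - O Q^{2}$)
$F{\left(H,x \right)} = 6 - x - x^{3}$ ($F{\left(H,x \right)} = 4 - \left(-2 + x + x x^{2}\right) = 4 - \left(-2 + x + x^{3}\right) = 6 - x - x^{3}$)
$D{\left(T,f \right)} = \frac{1}{6 - T - T^{3}}$
$u = - \frac{421956}{2226661811}$ ($u = \frac{1}{- \frac{1}{-6 - 75 + \left(-37 - 38\right)^{3}} - 5277} = \frac{1}{- \frac{1}{-6 - 75 + \left(-75\right)^{3}} - 5277} = \frac{1}{- \frac{1}{-6 - 75 - 421875} - 5277} = \frac{1}{- \frac{1}{-421956} - 5277} = \frac{1}{\left(-1\right) \left(- \frac{1}{421956}\right) - 5277} = \frac{1}{\frac{1}{421956} - 5277} = \frac{1}{- \frac{2226661811}{421956}} = - \frac{421956}{2226661811} \approx -0.0001895$)
$- u = \left(-1\right) \left(- \frac{421956}{2226661811}\right) = \frac{421956}{2226661811}$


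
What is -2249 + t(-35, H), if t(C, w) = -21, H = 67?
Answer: -2270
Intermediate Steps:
-2249 + t(-35, H) = -2249 - 21 = -2270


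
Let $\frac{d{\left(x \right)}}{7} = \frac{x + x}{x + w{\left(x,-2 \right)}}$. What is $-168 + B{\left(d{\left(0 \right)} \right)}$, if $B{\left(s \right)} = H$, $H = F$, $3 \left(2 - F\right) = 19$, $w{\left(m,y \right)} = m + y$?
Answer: $- \frac{517}{3} \approx -172.33$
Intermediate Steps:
$F = - \frac{13}{3}$ ($F = 2 - \frac{19}{3} = - \frac{13}{3} \approx -4.3333$)
$d{\left(x \right)} = \frac{14 x}{-2 + 2 x}$ ($d{\left(x \right)} = 7 \frac{x + x}{x + \left(x - 2\right)} = 7 \frac{2 x}{x + \left(-2 + x\right)} = 7 \frac{2 x}{-2 + 2 x} = \frac{14 x}{-2 + 2 x}$)
$H = - \frac{13}{3} \approx -4.3333$
$B{\left(s \right)} = - \frac{13}{3}$
$-168 + B{\left(d{\left(0 \right)} \right)} = -168 - \frac{13}{3} = - \frac{517}{3}$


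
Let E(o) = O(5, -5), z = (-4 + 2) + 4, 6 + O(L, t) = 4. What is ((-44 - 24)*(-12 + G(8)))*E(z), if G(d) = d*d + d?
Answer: 8160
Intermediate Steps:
G(d) = d + d**2 (G(d) = d**2 + d = d + d**2)
O(L, t) = -2 (O(L, t) = -6 + 4 = -2)
z = 2 (z = -2 + 4 = 2)
E(o) = -2
((-44 - 24)*(-12 + G(8)))*E(z) = ((-44 - 24)*(-12 + 8*(1 + 8)))*(-2) = -68*(-12 + 8*9)*(-2) = -68*(-12 + 72)*(-2) = -68*60*(-2) = -4080*(-2) = 8160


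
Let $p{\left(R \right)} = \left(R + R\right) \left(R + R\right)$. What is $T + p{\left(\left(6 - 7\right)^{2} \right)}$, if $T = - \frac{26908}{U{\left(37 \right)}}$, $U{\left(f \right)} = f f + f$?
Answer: $- \frac{10642}{703} \approx -15.138$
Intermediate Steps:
$U{\left(f \right)} = f + f^{2}$ ($U{\left(f \right)} = f^{2} + f = f + f^{2}$)
$p{\left(R \right)} = 4 R^{2}$ ($p{\left(R \right)} = 2 R 2 R = 4 R^{2}$)
$T = - \frac{13454}{703}$ ($T = - \frac{26908}{37 \left(1 + 37\right)} = - \frac{26908}{37 \cdot 38} = - \frac{26908}{1406} = \left(-26908\right) \frac{1}{1406} = - \frac{13454}{703} \approx -19.138$)
$T + p{\left(\left(6 - 7\right)^{2} \right)} = - \frac{13454}{703} + 4 \left(\left(6 - 7\right)^{2}\right)^{2} = - \frac{13454}{703} + 4 \left(\left(-1\right)^{2}\right)^{2} = - \frac{13454}{703} + 4 \cdot 1^{2} = - \frac{13454}{703} + 4 \cdot 1 = - \frac{13454}{703} + 4 = - \frac{10642}{703}$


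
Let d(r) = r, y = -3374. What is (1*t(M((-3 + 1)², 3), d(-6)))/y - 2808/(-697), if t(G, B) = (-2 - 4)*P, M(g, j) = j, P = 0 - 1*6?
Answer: 4724550/1175839 ≈ 4.0180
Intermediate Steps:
P = -6 (P = 0 - 6 = -6)
t(G, B) = 36 (t(G, B) = (-2 - 4)*(-6) = -6*(-6) = 36)
(1*t(M((-3 + 1)², 3), d(-6)))/y - 2808/(-697) = (1*36)/(-3374) - 2808/(-697) = 36*(-1/3374) - 2808*(-1/697) = -18/1687 + 2808/697 = 4724550/1175839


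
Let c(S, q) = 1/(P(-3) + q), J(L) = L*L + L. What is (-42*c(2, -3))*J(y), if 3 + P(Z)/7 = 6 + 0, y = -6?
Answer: -70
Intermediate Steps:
P(Z) = 21 (P(Z) = -21 + 7*(6 + 0) = -21 + 7*6 = -21 + 42 = 21)
J(L) = L + L² (J(L) = L² + L = L + L²)
c(S, q) = 1/(21 + q)
(-42*c(2, -3))*J(y) = (-42/(21 - 3))*(-6*(1 - 6)) = (-42/18)*(-6*(-5)) = -42*1/18*30 = -7/3*30 = -70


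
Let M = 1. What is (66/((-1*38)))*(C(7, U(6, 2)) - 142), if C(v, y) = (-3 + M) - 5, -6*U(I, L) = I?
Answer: 4917/19 ≈ 258.79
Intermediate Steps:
U(I, L) = -I/6
C(v, y) = -7 (C(v, y) = (-3 + 1) - 5 = -2 - 5 = -7)
(66/((-1*38)))*(C(7, U(6, 2)) - 142) = (66/((-1*38)))*(-7 - 142) = (66/(-38))*(-149) = (66*(-1/38))*(-149) = -33/19*(-149) = 4917/19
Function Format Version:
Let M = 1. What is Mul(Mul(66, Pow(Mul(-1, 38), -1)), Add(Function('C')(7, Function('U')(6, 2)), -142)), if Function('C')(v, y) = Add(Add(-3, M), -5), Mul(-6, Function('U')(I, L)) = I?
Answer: Rational(4917, 19) ≈ 258.79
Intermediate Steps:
Function('U')(I, L) = Mul(Rational(-1, 6), I)
Function('C')(v, y) = -7 (Function('C')(v, y) = Add(Add(-3, 1), -5) = Add(-2, -5) = -7)
Mul(Mul(66, Pow(Mul(-1, 38), -1)), Add(Function('C')(7, Function('U')(6, 2)), -142)) = Mul(Mul(66, Pow(Mul(-1, 38), -1)), Add(-7, -142)) = Mul(Mul(66, Pow(-38, -1)), -149) = Mul(Mul(66, Rational(-1, 38)), -149) = Mul(Rational(-33, 19), -149) = Rational(4917, 19)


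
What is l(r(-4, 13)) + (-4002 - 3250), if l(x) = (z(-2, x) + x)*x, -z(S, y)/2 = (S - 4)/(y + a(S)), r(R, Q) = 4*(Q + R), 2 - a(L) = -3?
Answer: -243764/41 ≈ -5945.5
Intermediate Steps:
a(L) = 5 (a(L) = 2 - 1*(-3) = 2 + 3 = 5)
r(R, Q) = 4*Q + 4*R
z(S, y) = -2*(-4 + S)/(5 + y) (z(S, y) = -2*(S - 4)/(y + 5) = -2*(-4 + S)/(5 + y))
l(x) = x*(x + 12/(5 + x)) (l(x) = (2*(4 - 1*(-2))/(5 + x) + x)*x = (2*(4 + 2)/(5 + x) + x)*x = (2*6/(5 + x) + x)*x = (12/(5 + x) + x)*x = (x + 12/(5 + x))*x = x*(x + 12/(5 + x)))
l(r(-4, 13)) + (-4002 - 3250) = (4*13 + 4*(-4))*(12 + (4*13 + 4*(-4))*(5 + (4*13 + 4*(-4))))/(5 + (4*13 + 4*(-4))) + (-4002 - 3250) = (52 - 16)*(12 + (52 - 16)*(5 + (52 - 16)))/(5 + (52 - 16)) - 7252 = 36*(12 + 36*(5 + 36))/(5 + 36) - 7252 = 36*(12 + 36*41)/41 - 7252 = 36*(1/41)*(12 + 1476) - 7252 = 36*(1/41)*1488 - 7252 = 53568/41 - 7252 = -243764/41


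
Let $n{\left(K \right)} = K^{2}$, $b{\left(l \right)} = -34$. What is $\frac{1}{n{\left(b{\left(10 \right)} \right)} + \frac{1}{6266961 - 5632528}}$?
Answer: $\frac{634433}{733404549} \approx 0.00086505$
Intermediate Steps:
$\frac{1}{n{\left(b{\left(10 \right)} \right)} + \frac{1}{6266961 - 5632528}} = \frac{1}{\left(-34\right)^{2} + \frac{1}{6266961 - 5632528}} = \frac{1}{1156 + \frac{1}{634433}} = \frac{1}{\frac{733404549}{634433}} = \frac{634433}{733404549}$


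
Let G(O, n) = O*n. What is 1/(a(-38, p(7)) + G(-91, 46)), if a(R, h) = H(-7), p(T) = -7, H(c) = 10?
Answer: -1/4176 ≈ -0.00023946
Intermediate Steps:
a(R, h) = 10
1/(a(-38, p(7)) + G(-91, 46)) = 1/(10 - 91*46) = 1/(10 - 4186) = 1/(-4176) = -1/4176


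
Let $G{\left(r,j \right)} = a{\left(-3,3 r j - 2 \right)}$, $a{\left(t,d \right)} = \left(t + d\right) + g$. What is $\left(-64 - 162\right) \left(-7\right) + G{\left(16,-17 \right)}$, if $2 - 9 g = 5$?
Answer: $\frac{2282}{3} \approx 760.67$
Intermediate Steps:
$g = - \frac{1}{3}$ ($g = \frac{2}{9} - \frac{5}{9} = - \frac{1}{3} \approx -0.33333$)
$a{\left(t,d \right)} = - \frac{1}{3} + d + t$ ($a{\left(t,d \right)} = \left(t + d\right) - \frac{1}{3} = \left(d + t\right) - \frac{1}{3} = - \frac{1}{3} + d + t$)
$G{\left(r,j \right)} = - \frac{16}{3} + 3 j r$ ($G{\left(r,j \right)} = - \frac{1}{3} + \left(3 r j - 2\right) - 3 = - \frac{1}{3} + \left(3 j r - 2\right) - 3 = - \frac{1}{3} + \left(-2 + 3 j r\right) - 3 = - \frac{16}{3} + 3 j r$)
$\left(-64 - 162\right) \left(-7\right) + G{\left(16,-17 \right)} = \left(-64 - 162\right) \left(-7\right) + \left(- \frac{16}{3} + 3 \left(-17\right) 16\right) = \left(-64 - 162\right) \left(-7\right) - \frac{2464}{3} = \left(-226\right) \left(-7\right) - \frac{2464}{3} = 1582 - \frac{2464}{3} = \frac{2282}{3}$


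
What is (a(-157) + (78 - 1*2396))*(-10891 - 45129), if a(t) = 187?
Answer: 119378620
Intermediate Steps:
(a(-157) + (78 - 1*2396))*(-10891 - 45129) = (187 + (78 - 1*2396))*(-10891 - 45129) = (187 + (78 - 2396))*(-56020) = (187 - 2318)*(-56020) = -2131*(-56020) = 119378620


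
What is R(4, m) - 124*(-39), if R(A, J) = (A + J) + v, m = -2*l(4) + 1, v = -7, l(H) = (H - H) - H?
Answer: 4842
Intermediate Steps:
l(H) = -H (l(H) = 0 - H = -H)
m = 9 (m = -(-2)*4 + 1 = -2*(-4) + 1 = 8 + 1 = 9)
R(A, J) = -7 + A + J (R(A, J) = (A + J) - 7 = -7 + A + J)
R(4, m) - 124*(-39) = (-7 + 4 + 9) - 124*(-39) = 6 + 4836 = 4842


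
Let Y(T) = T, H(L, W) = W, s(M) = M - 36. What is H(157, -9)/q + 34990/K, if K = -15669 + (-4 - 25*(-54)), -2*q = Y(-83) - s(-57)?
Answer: -46043/71615 ≈ -0.64292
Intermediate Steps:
s(M) = -36 + M
q = -5 (q = -(-83 - (-36 - 57))/2 = -(-83 - 1*(-93))/2 = -(-83 + 93)/2 = -½*10 = -5)
K = -14323 (K = -15669 + (-4 + 1350) = -15669 + 1346 = -14323)
H(157, -9)/q + 34990/K = -9/(-5) + 34990/(-14323) = -9*(-⅕) + 34990*(-1/14323) = 9/5 - 34990/14323 = -46043/71615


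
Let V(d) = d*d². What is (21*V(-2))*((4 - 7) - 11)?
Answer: 2352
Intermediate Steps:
V(d) = d³
(21*V(-2))*((4 - 7) - 11) = (21*(-2)³)*((4 - 7) - 11) = (21*(-8))*(-3 - 11) = -168*(-14) = 2352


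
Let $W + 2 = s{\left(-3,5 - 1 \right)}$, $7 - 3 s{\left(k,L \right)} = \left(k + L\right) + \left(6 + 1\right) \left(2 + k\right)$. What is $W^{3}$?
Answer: $\frac{343}{27} \approx 12.704$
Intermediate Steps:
$s{\left(k,L \right)} = - \frac{7}{3} - \frac{8 k}{3} - \frac{L}{3}$ ($s{\left(k,L \right)} = \frac{7}{3} - \frac{\left(k + L\right) + \left(6 + 1\right) \left(2 + k\right)}{3} = \frac{7}{3} - \frac{\left(L + k\right) + 7 \left(2 + k\right)}{3} = \frac{7}{3} - \frac{\left(L + k\right) + \left(14 + 7 k\right)}{3} = \frac{7}{3} - \frac{14 + L + 8 k}{3} = \frac{7}{3} - \left(\frac{14}{3} + \frac{L}{3} + \frac{8 k}{3}\right) = - \frac{7}{3} - \frac{8 k}{3} - \frac{L}{3}$)
$W = \frac{7}{3}$ ($W = -2 - \left(- \frac{17}{3} + \frac{5 - 1}{3}\right) = -2 - - \frac{13}{3} = -2 + \frac{13}{3} = \frac{7}{3} \approx 2.3333$)
$W^{3} = \left(\frac{7}{3}\right)^{3} = \frac{343}{27}$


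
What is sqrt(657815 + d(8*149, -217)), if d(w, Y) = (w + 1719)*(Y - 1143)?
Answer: I*sqrt(3301145) ≈ 1816.9*I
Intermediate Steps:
d(w, Y) = (-1143 + Y)*(1719 + w) (d(w, Y) = (1719 + w)*(-1143 + Y) = (-1143 + Y)*(1719 + w))
sqrt(657815 + d(8*149, -217)) = sqrt(657815 + (-1964817 - 9144*149 + 1719*(-217) - 1736*149)) = sqrt(657815 + (-1964817 - 1143*1192 - 373023 - 217*1192)) = sqrt(657815 + (-1964817 - 1362456 - 373023 - 258664)) = sqrt(657815 - 3958960) = sqrt(-3301145) = I*sqrt(3301145)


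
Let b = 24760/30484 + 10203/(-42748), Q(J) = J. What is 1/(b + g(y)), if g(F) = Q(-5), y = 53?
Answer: -325782508/1442059483 ≈ -0.22591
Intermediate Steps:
b = 186853057/325782508 (b = 24760*(1/30484) + 10203*(-1/42748) = 6190/7621 - 10203/42748 = 186853057/325782508 ≈ 0.57355)
g(F) = -5
1/(b + g(y)) = 1/(186853057/325782508 - 5) = 1/(-1442059483/325782508) = -325782508/1442059483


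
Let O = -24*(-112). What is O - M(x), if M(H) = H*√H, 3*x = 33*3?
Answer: 2688 - 33*√33 ≈ 2498.4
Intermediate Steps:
O = 2688
x = 33 (x = (33*3)/3 = (⅓)*99 = 33)
M(H) = H^(3/2)
O - M(x) = 2688 - 33^(3/2) = 2688 - 33*√33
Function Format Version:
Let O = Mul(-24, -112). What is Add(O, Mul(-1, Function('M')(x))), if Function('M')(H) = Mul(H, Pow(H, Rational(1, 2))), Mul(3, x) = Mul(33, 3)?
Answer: Add(2688, Mul(-33, Pow(33, Rational(1, 2)))) ≈ 2498.4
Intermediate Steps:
O = 2688
x = 33 (x = Mul(Rational(1, 3), Mul(33, 3)) = Mul(Rational(1, 3), 99) = 33)
Function('M')(H) = Pow(H, Rational(3, 2))
Add(O, Mul(-1, Function('M')(x))) = Add(2688, Mul(-1, Pow(33, Rational(3, 2)))) = Add(2688, Mul(-1, Mul(33, Pow(33, Rational(1, 2))))) = Add(2688, Mul(-33, Pow(33, Rational(1, 2))))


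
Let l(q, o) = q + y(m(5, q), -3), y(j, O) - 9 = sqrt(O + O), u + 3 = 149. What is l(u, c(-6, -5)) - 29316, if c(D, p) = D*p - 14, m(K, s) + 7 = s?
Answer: -29161 + I*sqrt(6) ≈ -29161.0 + 2.4495*I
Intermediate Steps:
u = 146 (u = -3 + 149 = 146)
m(K, s) = -7 + s
c(D, p) = -14 + D*p
y(j, O) = 9 + sqrt(2)*sqrt(O) (y(j, O) = 9 + sqrt(O + O) = 9 + sqrt(2*O) = 9 + sqrt(2)*sqrt(O))
l(q, o) = 9 + q + I*sqrt(6) (l(q, o) = q + (9 + sqrt(2)*sqrt(-3)) = q + (9 + sqrt(2)*(I*sqrt(3))) = q + (9 + I*sqrt(6)) = 9 + q + I*sqrt(6))
l(u, c(-6, -5)) - 29316 = (9 + 146 + I*sqrt(6)) - 29316 = (155 + I*sqrt(6)) - 29316 = -29161 + I*sqrt(6)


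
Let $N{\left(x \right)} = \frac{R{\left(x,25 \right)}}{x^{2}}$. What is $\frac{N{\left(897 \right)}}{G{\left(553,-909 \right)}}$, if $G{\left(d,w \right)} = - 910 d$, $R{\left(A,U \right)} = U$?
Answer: $- \frac{5}{80980677414} \approx -6.1743 \cdot 10^{-11}$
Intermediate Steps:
$N{\left(x \right)} = \frac{25}{x^{2}}$
$\frac{N{\left(897 \right)}}{G{\left(553,-909 \right)}} = \frac{25 \cdot \frac{1}{804609}}{\left(-910\right) 553} = \frac{25 \cdot \frac{1}{804609}}{-503230} = \frac{25}{804609} \left(- \frac{1}{503230}\right) = - \frac{5}{80980677414}$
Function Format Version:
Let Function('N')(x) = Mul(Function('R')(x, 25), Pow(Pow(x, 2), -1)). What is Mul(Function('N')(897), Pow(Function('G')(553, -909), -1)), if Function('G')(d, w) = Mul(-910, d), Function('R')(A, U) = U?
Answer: Rational(-5, 80980677414) ≈ -6.1743e-11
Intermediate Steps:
Function('N')(x) = Mul(25, Pow(x, -2)) (Function('N')(x) = Mul(25, Pow(Pow(x, 2), -1)) = Mul(25, Pow(x, -2)))
Mul(Function('N')(897), Pow(Function('G')(553, -909), -1)) = Mul(Mul(25, Pow(897, -2)), Pow(Mul(-910, 553), -1)) = Mul(Mul(25, Rational(1, 804609)), Pow(-503230, -1)) = Mul(Rational(25, 804609), Rational(-1, 503230)) = Rational(-5, 80980677414)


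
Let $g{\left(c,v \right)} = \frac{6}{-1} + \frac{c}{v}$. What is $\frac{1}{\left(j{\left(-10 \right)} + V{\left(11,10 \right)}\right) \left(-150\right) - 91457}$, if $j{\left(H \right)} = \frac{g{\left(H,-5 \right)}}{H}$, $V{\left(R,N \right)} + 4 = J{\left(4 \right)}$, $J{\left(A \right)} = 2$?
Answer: $- \frac{1}{91217} \approx -1.0963 \cdot 10^{-5}$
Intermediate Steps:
$g{\left(c,v \right)} = -6 + \frac{c}{v}$ ($g{\left(c,v \right)} = 6 \left(-1\right) + \frac{c}{v} = -6 + \frac{c}{v}$)
$V{\left(R,N \right)} = -2$ ($V{\left(R,N \right)} = -4 + 2 = -2$)
$j{\left(H \right)} = \frac{-6 - \frac{H}{5}}{H}$ ($j{\left(H \right)} = \frac{-6 + \frac{H}{-5}}{H} = \frac{-6 + H \left(- \frac{1}{5}\right)}{H} = \frac{-6 - \frac{H}{5}}{H}$)
$\frac{1}{\left(j{\left(-10 \right)} + V{\left(11,10 \right)}\right) \left(-150\right) - 91457} = \frac{1}{\left(\frac{-30 - -10}{5 \left(-10\right)} - 2\right) \left(-150\right) - 91457} = \frac{1}{\left(\frac{1}{5} \left(- \frac{1}{10}\right) \left(-30 + 10\right) - 2\right) \left(-150\right) - 91457} = \frac{1}{\left(\frac{1}{5} \left(- \frac{1}{10}\right) \left(-20\right) - 2\right) \left(-150\right) - 91457} = \frac{1}{\left(\frac{2}{5} - 2\right) \left(-150\right) - 91457} = \frac{1}{\left(- \frac{8}{5}\right) \left(-150\right) - 91457} = \frac{1}{240 - 91457} = \frac{1}{-91217} = - \frac{1}{91217}$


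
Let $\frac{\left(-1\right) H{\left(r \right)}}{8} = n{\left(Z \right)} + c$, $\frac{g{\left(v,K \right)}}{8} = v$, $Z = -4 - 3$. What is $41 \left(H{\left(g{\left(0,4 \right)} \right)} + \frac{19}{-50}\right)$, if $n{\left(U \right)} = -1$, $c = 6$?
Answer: $- \frac{82779}{50} \approx -1655.6$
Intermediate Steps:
$Z = -7$ ($Z = -4 - 3 = -7$)
$g{\left(v,K \right)} = 8 v$
$H{\left(r \right)} = -40$ ($H{\left(r \right)} = - 8 \left(-1 + 6\right) = \left(-8\right) 5 = -40$)
$41 \left(H{\left(g{\left(0,4 \right)} \right)} + \frac{19}{-50}\right) = 41 \left(-40 + \frac{19}{-50}\right) = 41 \left(-40 + 19 \left(- \frac{1}{50}\right)\right) = 41 \left(-40 - \frac{19}{50}\right) = 41 \left(- \frac{2019}{50}\right) = - \frac{82779}{50}$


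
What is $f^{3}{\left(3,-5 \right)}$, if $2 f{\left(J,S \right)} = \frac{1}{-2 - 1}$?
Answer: $- \frac{1}{216} \approx -0.0046296$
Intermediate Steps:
$f{\left(J,S \right)} = - \frac{1}{6}$ ($f{\left(J,S \right)} = \frac{1}{2 \left(-2 - 1\right)} = \frac{1}{2 \left(-3\right)} = \frac{1}{2} \left(- \frac{1}{3}\right) = - \frac{1}{6}$)
$f^{3}{\left(3,-5 \right)} = \left(- \frac{1}{6}\right)^{3} = - \frac{1}{216}$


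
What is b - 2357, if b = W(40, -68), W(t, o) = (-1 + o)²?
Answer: 2404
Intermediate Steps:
b = 4761 (b = (-1 - 68)² = (-69)² = 4761)
b - 2357 = 4761 - 2357 = 2404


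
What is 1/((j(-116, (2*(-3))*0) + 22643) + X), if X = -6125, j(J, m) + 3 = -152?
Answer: 1/16363 ≈ 6.1114e-5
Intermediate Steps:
j(J, m) = -155 (j(J, m) = -3 - 152 = -155)
1/((j(-116, (2*(-3))*0) + 22643) + X) = 1/((-155 + 22643) - 6125) = 1/(22488 - 6125) = 1/16363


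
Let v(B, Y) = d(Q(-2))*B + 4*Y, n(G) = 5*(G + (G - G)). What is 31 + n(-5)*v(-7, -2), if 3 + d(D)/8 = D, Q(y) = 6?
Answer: 4431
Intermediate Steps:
d(D) = -24 + 8*D
n(G) = 5*G (n(G) = 5*(G + 0) = 5*G)
v(B, Y) = 4*Y + 24*B (v(B, Y) = (-24 + 8*6)*B + 4*Y = (-24 + 48)*B + 4*Y = 24*B + 4*Y = 4*Y + 24*B)
31 + n(-5)*v(-7, -2) = 31 + (5*(-5))*(4*(-2) + 24*(-7)) = 31 - 25*(-8 - 168) = 31 - 25*(-176) = 31 + 4400 = 4431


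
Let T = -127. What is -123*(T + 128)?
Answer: -123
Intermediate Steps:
-123*(T + 128) = -123*(-127 + 128) = -123*1 = -123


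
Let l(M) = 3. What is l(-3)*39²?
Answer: 4563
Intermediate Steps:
l(-3)*39² = 3*39² = 3*1521 = 4563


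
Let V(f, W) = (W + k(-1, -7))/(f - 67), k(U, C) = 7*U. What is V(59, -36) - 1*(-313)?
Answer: 2547/8 ≈ 318.38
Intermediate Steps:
V(f, W) = (-7 + W)/(-67 + f) (V(f, W) = (W + 7*(-1))/(f - 67) = (W - 7)/(-67 + f) = (-7 + W)/(-67 + f))
V(59, -36) - 1*(-313) = (-7 - 36)/(-67 + 59) - 1*(-313) = -43/(-8) + 313 = -⅛*(-43) + 313 = 43/8 + 313 = 2547/8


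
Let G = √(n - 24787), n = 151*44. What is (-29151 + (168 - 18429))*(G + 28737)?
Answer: -1362478644 - 47412*I*√18143 ≈ -1.3625e+9 - 6.3862e+6*I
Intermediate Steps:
n = 6644
G = I*√18143 (G = √(6644 - 24787) = √(-18143) = I*√18143 ≈ 134.7*I)
(-29151 + (168 - 18429))*(G + 28737) = (-29151 + (168 - 18429))*(I*√18143 + 28737) = (-29151 - 18261)*(28737 + I*√18143) = -47412*(28737 + I*√18143) = -1362478644 - 47412*I*√18143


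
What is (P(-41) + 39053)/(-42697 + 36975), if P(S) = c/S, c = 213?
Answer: -800480/117301 ≈ -6.8242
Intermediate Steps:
P(S) = 213/S
(P(-41) + 39053)/(-42697 + 36975) = (213/(-41) + 39053)/(-42697 + 36975) = (213*(-1/41) + 39053)/(-5722) = (-213/41 + 39053)*(-1/5722) = (1600960/41)*(-1/5722) = -800480/117301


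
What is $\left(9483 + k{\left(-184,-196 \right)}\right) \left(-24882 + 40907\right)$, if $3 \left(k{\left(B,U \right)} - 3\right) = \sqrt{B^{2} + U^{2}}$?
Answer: $152013150 + \frac{64100 \sqrt{4517}}{3} \approx 1.5345 \cdot 10^{8}$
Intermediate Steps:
$k{\left(B,U \right)} = 3 + \frac{\sqrt{B^{2} + U^{2}}}{3}$
$\left(9483 + k{\left(-184,-196 \right)}\right) \left(-24882 + 40907\right) = \left(9483 + \left(3 + \frac{\sqrt{\left(-184\right)^{2} + \left(-196\right)^{2}}}{3}\right)\right) \left(-24882 + 40907\right) = \left(9483 + \left(3 + \frac{\sqrt{33856 + 38416}}{3}\right)\right) 16025 = \left(9483 + \left(3 + \frac{\sqrt{72272}}{3}\right)\right) 16025 = \left(9483 + \left(3 + \frac{4 \sqrt{4517}}{3}\right)\right) 16025 = \left(9486 + \frac{4 \sqrt{4517}}{3}\right) 16025 = 152013150 + \frac{64100 \sqrt{4517}}{3}$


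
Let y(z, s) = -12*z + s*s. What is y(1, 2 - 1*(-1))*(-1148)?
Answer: 3444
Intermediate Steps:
y(z, s) = s**2 - 12*z (y(z, s) = -12*z + s**2 = s**2 - 12*z)
y(1, 2 - 1*(-1))*(-1148) = ((2 - 1*(-1))**2 - 12*1)*(-1148) = ((2 + 1)**2 - 12)*(-1148) = (3**2 - 12)*(-1148) = (9 - 12)*(-1148) = -3*(-1148) = 3444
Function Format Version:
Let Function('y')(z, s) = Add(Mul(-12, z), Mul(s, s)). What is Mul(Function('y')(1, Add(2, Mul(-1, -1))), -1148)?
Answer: 3444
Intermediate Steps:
Function('y')(z, s) = Add(Pow(s, 2), Mul(-12, z)) (Function('y')(z, s) = Add(Mul(-12, z), Pow(s, 2)) = Add(Pow(s, 2), Mul(-12, z)))
Mul(Function('y')(1, Add(2, Mul(-1, -1))), -1148) = Mul(Add(Pow(Add(2, Mul(-1, -1)), 2), Mul(-12, 1)), -1148) = Mul(Add(Pow(Add(2, 1), 2), -12), -1148) = Mul(Add(Pow(3, 2), -12), -1148) = Mul(Add(9, -12), -1148) = Mul(-3, -1148) = 3444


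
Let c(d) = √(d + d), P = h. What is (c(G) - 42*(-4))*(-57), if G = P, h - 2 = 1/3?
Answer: -9576 - 19*√42 ≈ -9699.1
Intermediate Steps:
h = 7/3 (h = 2 + 1/3 = 2 + ⅓ = 7/3 ≈ 2.3333)
P = 7/3 ≈ 2.3333
G = 7/3 ≈ 2.3333
c(d) = √2*√d (c(d) = √(2*d) = √2*√d)
(c(G) - 42*(-4))*(-57) = (√2*√(7/3) - 42*(-4))*(-57) = (√2*(√21/3) + 168)*(-57) = (√42/3 + 168)*(-57) = (168 + √42/3)*(-57) = -9576 - 19*√42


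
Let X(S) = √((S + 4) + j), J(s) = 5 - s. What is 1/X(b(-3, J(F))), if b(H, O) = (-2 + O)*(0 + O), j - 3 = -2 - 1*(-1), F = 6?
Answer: ⅓ ≈ 0.33333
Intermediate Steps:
j = 2 (j = 3 + (-2 - 1*(-1)) = 3 + (-2 + 1) = 3 - 1 = 2)
b(H, O) = O*(-2 + O) (b(H, O) = (-2 + O)*O = O*(-2 + O))
X(S) = √(6 + S) (X(S) = √((S + 4) + 2) = √((4 + S) + 2) = √(6 + S))
1/X(b(-3, J(F))) = 1/(√(6 + (5 - 1*6)*(-2 + (5 - 1*6)))) = 1/(√(6 + (5 - 6)*(-2 + (5 - 6)))) = 1/(√(6 - (-2 - 1))) = 1/(√(6 - 1*(-3))) = 1/(√(6 + 3)) = 1/(√9) = 1/3 = ⅓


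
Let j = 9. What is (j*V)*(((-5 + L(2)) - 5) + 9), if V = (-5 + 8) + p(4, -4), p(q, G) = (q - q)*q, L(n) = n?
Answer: 27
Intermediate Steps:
p(q, G) = 0 (p(q, G) = 0*q = 0)
V = 3 (V = (-5 + 8) + 0 = 3 + 0 = 3)
(j*V)*(((-5 + L(2)) - 5) + 9) = (9*3)*(((-5 + 2) - 5) + 9) = 27*((-3 - 5) + 9) = 27*(-8 + 9) = 27*1 = 27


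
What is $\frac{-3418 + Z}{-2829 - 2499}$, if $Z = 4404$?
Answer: $- \frac{493}{2664} \approx -0.18506$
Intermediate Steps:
$\frac{-3418 + Z}{-2829 - 2499} = \frac{-3418 + 4404}{-2829 - 2499} = \frac{986}{-5328} = 986 \left(- \frac{1}{5328}\right) = - \frac{493}{2664}$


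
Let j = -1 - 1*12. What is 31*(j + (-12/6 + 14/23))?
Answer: -10261/23 ≈ -446.13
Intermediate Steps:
j = -13 (j = -1 - 12 = -13)
31*(j + (-12/6 + 14/23)) = 31*(-13 + (-12/6 + 14/23)) = 31*(-13 + (-12*1/6 + 14*(1/23))) = 31*(-13 + (-2 + 14/23)) = 31*(-13 - 32/23) = 31*(-331/23) = -10261/23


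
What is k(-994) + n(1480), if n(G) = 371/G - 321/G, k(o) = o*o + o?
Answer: 146082221/148 ≈ 9.8704e+5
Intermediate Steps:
k(o) = o + o² (k(o) = o² + o = o + o²)
n(G) = 50/G
k(-994) + n(1480) = -994*(1 - 994) + 50/1480 = -994*(-993) + 50*(1/1480) = 987042 + 5/148 = 146082221/148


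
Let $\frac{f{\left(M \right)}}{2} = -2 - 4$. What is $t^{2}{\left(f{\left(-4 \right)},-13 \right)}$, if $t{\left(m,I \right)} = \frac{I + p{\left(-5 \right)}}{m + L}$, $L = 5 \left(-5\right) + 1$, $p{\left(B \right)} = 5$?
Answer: $\frac{4}{81} \approx 0.049383$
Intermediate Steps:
$L = -24$ ($L = -25 + 1 = -24$)
$f{\left(M \right)} = -12$ ($f{\left(M \right)} = 2 \left(-2 - 4\right) = 2 \left(-6\right) = -12$)
$t{\left(m,I \right)} = \frac{5 + I}{-24 + m}$ ($t{\left(m,I \right)} = \frac{I + 5}{m - 24} = \frac{5 + I}{-24 + m}$)
$t^{2}{\left(f{\left(-4 \right)},-13 \right)} = \left(\frac{5 - 13}{-24 - 12}\right)^{2} = \left(\frac{1}{-36} \left(-8\right)\right)^{2} = \left(\left(- \frac{1}{36}\right) \left(-8\right)\right)^{2} = \left(\frac{2}{9}\right)^{2} = \frac{4}{81}$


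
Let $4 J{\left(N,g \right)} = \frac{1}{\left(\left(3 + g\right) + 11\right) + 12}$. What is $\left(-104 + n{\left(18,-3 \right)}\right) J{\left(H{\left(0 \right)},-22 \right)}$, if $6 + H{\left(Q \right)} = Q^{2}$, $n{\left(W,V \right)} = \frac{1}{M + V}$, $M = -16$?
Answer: $- \frac{1977}{304} \approx -6.5033$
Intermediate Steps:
$n{\left(W,V \right)} = \frac{1}{-16 + V}$
$H{\left(Q \right)} = -6 + Q^{2}$
$J{\left(N,g \right)} = \frac{1}{4 \left(26 + g\right)}$ ($J{\left(N,g \right)} = \frac{1}{4 \left(\left(\left(3 + g\right) + 11\right) + 12\right)} = \frac{1}{4 \left(\left(14 + g\right) + 12\right)} = \frac{1}{4 \left(26 + g\right)}$)
$\left(-104 + n{\left(18,-3 \right)}\right) J{\left(H{\left(0 \right)},-22 \right)} = \left(-104 + \frac{1}{-16 - 3}\right) \frac{1}{4 \left(26 - 22\right)} = \left(-104 + \frac{1}{-19}\right) \frac{1}{4 \cdot 4} = \left(-104 - \frac{1}{19}\right) \frac{1}{4} \cdot \frac{1}{4} = \left(- \frac{1977}{19}\right) \frac{1}{16} = - \frac{1977}{304}$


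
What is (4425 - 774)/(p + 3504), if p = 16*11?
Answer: 3651/3680 ≈ 0.99212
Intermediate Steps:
p = 176
(4425 - 774)/(p + 3504) = (4425 - 774)/(176 + 3504) = 3651/3680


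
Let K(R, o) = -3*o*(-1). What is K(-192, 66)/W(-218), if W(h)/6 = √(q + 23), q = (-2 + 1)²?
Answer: 11*√6/4 ≈ 6.7361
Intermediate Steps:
q = 1 (q = (-1)² = 1)
K(R, o) = 3*o
W(h) = 12*√6 (W(h) = 6*√(1 + 23) = 6*√24 = 6*(2*√6) = 12*√6)
K(-192, 66)/W(-218) = (3*66)/((12*√6)) = 198*(√6/72) = 11*√6/4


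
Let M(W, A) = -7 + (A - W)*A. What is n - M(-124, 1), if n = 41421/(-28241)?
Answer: -3373859/28241 ≈ -119.47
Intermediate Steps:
n = -41421/28241 (n = 41421*(-1/28241) = -41421/28241 ≈ -1.4667)
M(W, A) = -7 + A*(A - W)
n - M(-124, 1) = -41421/28241 - (-7 + 1² - 1*1*(-124)) = -41421/28241 - (-7 + 1 + 124) = -41421/28241 - 1*118 = -41421/28241 - 118 = -3373859/28241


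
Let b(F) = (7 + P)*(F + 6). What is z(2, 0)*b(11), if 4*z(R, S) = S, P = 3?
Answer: 0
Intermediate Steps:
z(R, S) = S/4
b(F) = 60 + 10*F (b(F) = (7 + 3)*(F + 6) = 10*(6 + F) = 60 + 10*F)
z(2, 0)*b(11) = ((1/4)*0)*(60 + 10*11) = 0*(60 + 110) = 0*170 = 0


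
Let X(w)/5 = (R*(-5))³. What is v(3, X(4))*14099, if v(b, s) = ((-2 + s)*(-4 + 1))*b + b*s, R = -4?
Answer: -3383506218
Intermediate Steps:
X(w) = 40000 (X(w) = 5*(-4*(-5))³ = 5*20³ = 5*8000 = 40000)
v(b, s) = b*s + b*(6 - 3*s) (v(b, s) = ((-2 + s)*(-3))*b + b*s = (6 - 3*s)*b + b*s = b*(6 - 3*s) + b*s = b*s + b*(6 - 3*s))
v(3, X(4))*14099 = (2*3*(3 - 1*40000))*14099 = (2*3*(3 - 40000))*14099 = (2*3*(-39997))*14099 = -239982*14099 = -3383506218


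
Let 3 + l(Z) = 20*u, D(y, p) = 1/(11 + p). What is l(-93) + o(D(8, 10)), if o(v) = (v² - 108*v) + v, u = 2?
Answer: 14071/441 ≈ 31.907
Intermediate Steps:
o(v) = v² - 107*v
l(Z) = 37 (l(Z) = -3 + 20*2 = -3 + 40 = 37)
l(-93) + o(D(8, 10)) = 37 + (-107 + 1/(11 + 10))/(11 + 10) = 37 + (-107 + 1/21)/21 = 37 + (1/21)*(-2246/21) = 37 - 2246/441 = 14071/441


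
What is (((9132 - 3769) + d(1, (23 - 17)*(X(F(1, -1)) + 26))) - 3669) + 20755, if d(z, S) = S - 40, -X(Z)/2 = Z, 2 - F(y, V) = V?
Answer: 22529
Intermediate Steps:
F(y, V) = 2 - V
X(Z) = -2*Z
d(z, S) = -40 + S
(((9132 - 3769) + d(1, (23 - 17)*(X(F(1, -1)) + 26))) - 3669) + 20755 = (((9132 - 3769) + (-40 + (23 - 17)*(-2*(2 - 1*(-1)) + 26))) - 3669) + 20755 = ((5363 + (-40 + 6*(-2*(2 + 1) + 26))) - 3669) + 20755 = ((5363 + (-40 + 6*(-2*3 + 26))) - 3669) + 20755 = ((5363 + (-40 + 6*(-6 + 26))) - 3669) + 20755 = ((5363 + (-40 + 6*20)) - 3669) + 20755 = ((5363 + (-40 + 120)) - 3669) + 20755 = ((5363 + 80) - 3669) + 20755 = (5443 - 3669) + 20755 = 1774 + 20755 = 22529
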